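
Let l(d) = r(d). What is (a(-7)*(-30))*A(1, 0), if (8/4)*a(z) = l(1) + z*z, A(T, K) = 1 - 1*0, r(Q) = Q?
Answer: -750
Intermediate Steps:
l(d) = d
A(T, K) = 1 (A(T, K) = 1 + 0 = 1)
a(z) = ½ + z²/2 (a(z) = (1 + z*z)/2 = (1 + z²)/2 = ½ + z²/2)
(a(-7)*(-30))*A(1, 0) = ((½ + (½)*(-7)²)*(-30))*1 = ((½ + (½)*49)*(-30))*1 = ((½ + 49/2)*(-30))*1 = (25*(-30))*1 = -750*1 = -750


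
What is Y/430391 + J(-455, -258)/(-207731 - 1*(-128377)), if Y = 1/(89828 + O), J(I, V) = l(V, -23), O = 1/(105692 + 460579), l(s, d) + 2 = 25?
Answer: -503531946754902343/1737272942114324518046 ≈ -0.00028984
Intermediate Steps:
l(s, d) = 23 (l(s, d) = -2 + 25 = 23)
O = 1/566271 ≈ 1.7659e-6
J(I, V) = 23
Y = 566271/50866991389 (Y = 1/(89828 + 1/566271) = 1/(50866991389/566271) = 566271/50866991389 ≈ 1.1132e-5)
Y/430391 + J(-455, -258)/(-207731 - 1*(-128377)) = (566271/50866991389)/430391 + 23/(-207731 - 1*(-128377)) = (566271/50866991389)*(1/430391) + 23/(-207731 + 128377) = 566271/21892695290903099 + 23/(-79354) = 566271/21892695290903099 + 23*(-1/79354) = 566271/21892695290903099 - 23/79354 = -503531946754902343/1737272942114324518046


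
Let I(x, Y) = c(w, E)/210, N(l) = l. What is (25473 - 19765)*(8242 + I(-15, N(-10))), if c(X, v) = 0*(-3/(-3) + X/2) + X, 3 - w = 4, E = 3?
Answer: 4939757426/105 ≈ 4.7045e+7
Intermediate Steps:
w = -1 (w = 3 - 1*4 = 3 - 4 = -1)
c(X, v) = X (c(X, v) = 0*(-3*(-1/3) + X*(1/2)) + X = 0*(1 + X/2) + X = 0 + X = X)
I(x, Y) = -1/210
(25473 - 19765)*(8242 + I(-15, N(-10))) = (25473 - 19765)*(8242 - 1/210) = 5708*(1730819/210) = 4939757426/105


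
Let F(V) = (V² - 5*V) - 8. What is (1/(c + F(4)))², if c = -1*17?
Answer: 1/841 ≈ 0.0011891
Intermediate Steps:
F(V) = -8 + V² - 5*V
c = -17
(1/(c + F(4)))² = (1/(-17 + (-8 + 4² - 5*4)))² = (1/(-17 + (-8 + 16 - 20)))² = (1/(-17 - 12))² = (1/(-29))² = (-1/29)² = 1/841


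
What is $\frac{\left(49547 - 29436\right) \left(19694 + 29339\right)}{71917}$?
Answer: $\frac{986102663}{71917} \approx 13712.0$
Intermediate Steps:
$\frac{\left(49547 - 29436\right) \left(19694 + 29339\right)}{71917} = 20111 \cdot 49033 \cdot \frac{1}{71917} = 986102663 \cdot \frac{1}{71917} = \frac{986102663}{71917}$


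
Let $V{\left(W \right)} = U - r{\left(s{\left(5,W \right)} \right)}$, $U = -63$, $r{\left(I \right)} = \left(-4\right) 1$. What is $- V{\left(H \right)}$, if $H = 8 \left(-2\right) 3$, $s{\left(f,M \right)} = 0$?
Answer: $59$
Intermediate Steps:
$r{\left(I \right)} = -4$
$H = -48$ ($H = \left(-16\right) 3 = -48$)
$V{\left(W \right)} = -59$ ($V{\left(W \right)} = -63 - -4 = -63 + 4 = -59$)
$- V{\left(H \right)} = \left(-1\right) \left(-59\right) = 59$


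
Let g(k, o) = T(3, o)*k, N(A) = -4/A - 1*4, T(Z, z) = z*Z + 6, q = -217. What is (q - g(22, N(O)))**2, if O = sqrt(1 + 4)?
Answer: 105821/5 - 8976*sqrt(5) ≈ 1093.3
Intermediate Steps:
O = sqrt(5) ≈ 2.2361
T(Z, z) = 6 + Z*z (T(Z, z) = Z*z + 6 = 6 + Z*z)
N(A) = -4 - 4/A (N(A) = -4/A - 4 = -4 - 4/A)
g(k, o) = k*(6 + 3*o) (g(k, o) = (6 + 3*o)*k = k*(6 + 3*o))
(q - g(22, N(O)))**2 = (-217 - 3*22*(2 + (-4 - 4*sqrt(5)/5)))**2 = (-217 - 3*22*(-2 - 4*sqrt(5)/5))**2 = (-217 - (-132 - 264*sqrt(5)/5))**2 = (-217 + (132 + 264*sqrt(5)/5))**2 = (-85 + 264*sqrt(5)/5)**2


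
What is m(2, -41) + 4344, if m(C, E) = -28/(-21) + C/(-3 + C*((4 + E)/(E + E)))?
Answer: 560425/129 ≈ 4344.4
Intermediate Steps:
m(C, E) = 4/3 + C/(-3 + C*(4 + E)/(2*E)) (m(C, E) = -28*(-1/21) + C/(-3 + C*((4 + E)/((2*E)))) = 4/3 + C/(-3 + C*((4 + E)*(1/(2*E)))) = 4/3 + C/(-3 + C*((4 + E)/(2*E))) = 4/3 + C/(-3 + C*(4 + E)/(2*E)))
m(2, -41) + 4344 = 2*(-12*(-41) + 8*2 + 5*2*(-41))/(3*(-6*(-41) + 4*2 + 2*(-41))) + 4344 = 2*(492 + 16 - 410)/(3*(246 + 8 - 82)) + 4344 = (⅔)*98/172 + 4344 = (⅔)*(1/172)*98 + 4344 = 49/129 + 4344 = 560425/129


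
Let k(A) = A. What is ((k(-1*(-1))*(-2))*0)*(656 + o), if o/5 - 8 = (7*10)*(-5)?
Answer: 0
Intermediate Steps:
o = -1710 (o = 40 + 5*((7*10)*(-5)) = 40 + 5*(70*(-5)) = 40 + 5*(-350) = 40 - 1750 = -1710)
((k(-1*(-1))*(-2))*0)*(656 + o) = ((-1*(-1)*(-2))*0)*(656 - 1710) = ((1*(-2))*0)*(-1054) = -2*0*(-1054) = 0*(-1054) = 0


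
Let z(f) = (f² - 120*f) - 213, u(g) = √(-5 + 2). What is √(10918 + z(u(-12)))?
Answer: √(10702 - 120*I*√3) ≈ 103.46 - 1.005*I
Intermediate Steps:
u(g) = I*√3 (u(g) = √(-3) = I*√3)
z(f) = -213 + f² - 120*f
√(10918 + z(u(-12))) = √(10918 + (-213 + (I*√3)² - 120*I*√3)) = √(10918 + (-213 - 3 - 120*I*√3)) = √(10918 + (-216 - 120*I*√3)) = √(10702 - 120*I*√3)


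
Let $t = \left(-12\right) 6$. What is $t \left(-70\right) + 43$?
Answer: $5083$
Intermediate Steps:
$t = -72$
$t \left(-70\right) + 43 = \left(-72\right) \left(-70\right) + 43 = 5040 + 43 = 5083$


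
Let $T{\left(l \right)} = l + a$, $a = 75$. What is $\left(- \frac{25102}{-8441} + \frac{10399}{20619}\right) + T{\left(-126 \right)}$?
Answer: $- \frac{8270937832}{174044979} \approx -47.522$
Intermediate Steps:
$T{\left(l \right)} = 75 + l$ ($T{\left(l \right)} = l + 75 = 75 + l$)
$\left(- \frac{25102}{-8441} + \frac{10399}{20619}\right) + T{\left(-126 \right)} = \left(- \frac{25102}{-8441} + \frac{10399}{20619}\right) + \left(75 - 126\right) = \left(\left(-25102\right) \left(- \frac{1}{8441}\right) + 10399 \cdot \frac{1}{20619}\right) - 51 = \left(\frac{25102}{8441} + \frac{10399}{20619}\right) - 51 = \frac{605356097}{174044979} - 51 = - \frac{8270937832}{174044979}$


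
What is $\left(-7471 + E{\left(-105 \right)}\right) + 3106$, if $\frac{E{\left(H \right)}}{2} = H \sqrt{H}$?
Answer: $-4365 - 210 i \sqrt{105} \approx -4365.0 - 2151.9 i$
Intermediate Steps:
$E{\left(H \right)} = 2 H^{\frac{3}{2}}$ ($E{\left(H \right)} = 2 H \sqrt{H} = 2 H^{\frac{3}{2}}$)
$\left(-7471 + E{\left(-105 \right)}\right) + 3106 = \left(-7471 + 2 \left(-105\right)^{\frac{3}{2}}\right) + 3106 = \left(-7471 + 2 \left(- 105 i \sqrt{105}\right)\right) + 3106 = \left(-7471 - 210 i \sqrt{105}\right) + 3106 = -4365 - 210 i \sqrt{105}$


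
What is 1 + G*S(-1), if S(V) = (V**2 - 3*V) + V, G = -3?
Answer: -8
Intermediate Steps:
S(V) = V**2 - 2*V
1 + G*S(-1) = 1 - (-3)*(-2 - 1) = 1 - (-3)*(-3) = 1 - 3*3 = 1 - 9 = -8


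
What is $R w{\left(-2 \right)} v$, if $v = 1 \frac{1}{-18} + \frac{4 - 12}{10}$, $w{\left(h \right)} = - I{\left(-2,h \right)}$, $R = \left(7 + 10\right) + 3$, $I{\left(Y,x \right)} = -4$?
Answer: $- \frac{616}{9} \approx -68.444$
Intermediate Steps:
$R = 20$ ($R = 17 + 3 = 20$)
$w{\left(h \right)} = 4$ ($w{\left(h \right)} = \left(-1\right) \left(-4\right) = 4$)
$v = - \frac{77}{90}$ ($v = 1 \left(- \frac{1}{18}\right) + \left(4 - 12\right) \frac{1}{10} = - \frac{1}{18} - \frac{4}{5} = - \frac{77}{90} \approx -0.85556$)
$R w{\left(-2 \right)} v = 20 \cdot 4 \left(- \frac{77}{90}\right) = 80 \left(- \frac{77}{90}\right) = - \frac{616}{9}$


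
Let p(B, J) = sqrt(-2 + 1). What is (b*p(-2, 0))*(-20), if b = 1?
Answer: -20*I ≈ -20.0*I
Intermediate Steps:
p(B, J) = I (p(B, J) = sqrt(-1) = I)
(b*p(-2, 0))*(-20) = (1*I)*(-20) = I*(-20) = -20*I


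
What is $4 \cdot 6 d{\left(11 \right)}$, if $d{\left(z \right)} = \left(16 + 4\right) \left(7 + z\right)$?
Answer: $8640$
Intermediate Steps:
$d{\left(z \right)} = 140 + 20 z$ ($d{\left(z \right)} = 20 \left(7 + z\right) = 140 + 20 z$)
$4 \cdot 6 d{\left(11 \right)} = 4 \cdot 6 \left(140 + 20 \cdot 11\right) = 24 \left(140 + 220\right) = 24 \cdot 360 = 8640$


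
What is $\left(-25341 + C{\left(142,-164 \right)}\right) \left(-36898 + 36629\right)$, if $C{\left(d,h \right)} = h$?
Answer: $6860845$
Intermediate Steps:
$\left(-25341 + C{\left(142,-164 \right)}\right) \left(-36898 + 36629\right) = \left(-25341 - 164\right) \left(-36898 + 36629\right) = \left(-25505\right) \left(-269\right) = 6860845$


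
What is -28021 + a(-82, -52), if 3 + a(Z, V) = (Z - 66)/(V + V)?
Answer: -728587/26 ≈ -28023.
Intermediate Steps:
a(Z, V) = -3 + (-66 + Z)/(2*V) (a(Z, V) = -3 + (Z - 66)/(V + V) = -3 + (-66 + Z)/((2*V)) = -3 + (-66 + Z)*(1/(2*V)) = -3 + (-66 + Z)/(2*V))
-28021 + a(-82, -52) = -28021 + (½)*(-66 - 82 - 6*(-52))/(-52) = -28021 + (½)*(-1/52)*(-66 - 82 + 312) = -28021 + (½)*(-1/52)*164 = -28021 - 41/26 = -728587/26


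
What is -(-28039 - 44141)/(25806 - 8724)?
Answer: 4010/949 ≈ 4.2255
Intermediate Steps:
-(-28039 - 44141)/(25806 - 8724) = -(-72180)/17082 = -1*(-4010/949) = 4010/949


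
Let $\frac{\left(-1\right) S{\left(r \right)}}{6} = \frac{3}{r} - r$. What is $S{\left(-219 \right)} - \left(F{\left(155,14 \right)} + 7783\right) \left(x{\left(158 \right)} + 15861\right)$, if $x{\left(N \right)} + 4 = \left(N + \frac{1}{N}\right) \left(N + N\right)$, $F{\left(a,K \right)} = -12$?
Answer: $- \frac{37319942637}{73} \approx -5.1123 \cdot 10^{8}$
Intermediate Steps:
$x{\left(N \right)} = -4 + 2 N \left(N + \frac{1}{N}\right)$ ($x{\left(N \right)} = -4 + \left(N + \frac{1}{N}\right) \left(N + N\right) = -4 + \left(N + \frac{1}{N}\right) 2 N = -4 + 2 N \left(N + \frac{1}{N}\right)$)
$S{\left(r \right)} = - \frac{18}{r} + 6 r$ ($S{\left(r \right)} = - 6 \left(\frac{3}{r} - r\right) = - 6 \left(- r + \frac{3}{r}\right) = - \frac{18}{r} + 6 r$)
$S{\left(-219 \right)} - \left(F{\left(155,14 \right)} + 7783\right) \left(x{\left(158 \right)} + 15861\right) = \left(- \frac{18}{-219} + 6 \left(-219\right)\right) - \left(-12 + 7783\right) \left(\left(-2 + 2 \cdot 158^{2}\right) + 15861\right) = \left(\left(-18\right) \left(- \frac{1}{219}\right) - 1314\right) - 7771 \left(\left(-2 + 2 \cdot 24964\right) + 15861\right) = \left(\frac{6}{73} - 1314\right) - 7771 \left(\left(-2 + 49928\right) + 15861\right) = - \frac{95916}{73} - 7771 \left(49926 + 15861\right) = - \frac{95916}{73} - 7771 \cdot 65787 = - \frac{95916}{73} - 511230777 = - \frac{37319942637}{73}$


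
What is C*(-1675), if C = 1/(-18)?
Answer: 1675/18 ≈ 93.056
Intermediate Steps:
C = -1/18 ≈ -0.055556
C*(-1675) = -1/18*(-1675) = 1675/18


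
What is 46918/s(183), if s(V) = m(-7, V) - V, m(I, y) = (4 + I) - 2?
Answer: -23459/94 ≈ -249.56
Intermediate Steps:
m(I, y) = 2 + I
s(V) = -5 - V (s(V) = (2 - 7) - V = -5 - V)
46918/s(183) = 46918/(-5 - 1*183) = 46918/(-5 - 183) = 46918/(-188) = 46918*(-1/188) = -23459/94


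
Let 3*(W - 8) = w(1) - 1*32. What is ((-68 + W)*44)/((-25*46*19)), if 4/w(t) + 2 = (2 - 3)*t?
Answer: 2816/19665 ≈ 0.14320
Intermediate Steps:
w(t) = 4/(-2 - t) (w(t) = 4/(-2 + (2 - 3)*t) = 4/(-2 - t))
W = -28/9 (W = 8 + (-4/(2 + 1) - 1*32)/3 = 8 + (-4/3 - 32)/3 = 8 + (⅓)*(-100/3) = 8 - 100/9 = -28/9 ≈ -3.1111)
((-68 + W)*44)/((-25*46*19)) = ((-68 - 28/9)*44)/((-25*46*19)) = (-640/9*44)/((-1150*19)) = -28160/9/(-21850) = -28160/9*(-1/21850) = 2816/19665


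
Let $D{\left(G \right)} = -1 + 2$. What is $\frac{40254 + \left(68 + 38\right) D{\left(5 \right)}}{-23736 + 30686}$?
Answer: $\frac{4036}{695} \approx 5.8072$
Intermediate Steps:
$D{\left(G \right)} = 1$
$\frac{40254 + \left(68 + 38\right) D{\left(5 \right)}}{-23736 + 30686} = \frac{40254 + \left(68 + 38\right) 1}{-23736 + 30686} = \frac{40254 + 106 \cdot 1}{6950} = \left(40254 + 106\right) \frac{1}{6950} = 40360 \cdot \frac{1}{6950} = \frac{4036}{695}$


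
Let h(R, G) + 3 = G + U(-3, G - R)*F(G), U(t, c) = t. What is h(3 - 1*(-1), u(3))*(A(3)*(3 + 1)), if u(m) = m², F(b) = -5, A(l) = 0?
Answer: 0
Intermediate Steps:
h(R, G) = 12 + G (h(R, G) = -3 + (G - 3*(-5)) = -3 + (G + 15) = -3 + (15 + G) = 12 + G)
h(3 - 1*(-1), u(3))*(A(3)*(3 + 1)) = (12 + 3²)*(0*(3 + 1)) = (12 + 9)*(0*4) = 21*0 = 0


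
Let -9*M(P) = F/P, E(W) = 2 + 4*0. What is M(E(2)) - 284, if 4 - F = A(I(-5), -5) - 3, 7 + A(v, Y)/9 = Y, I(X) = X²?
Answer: -5227/18 ≈ -290.39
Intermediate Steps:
A(v, Y) = -63 + 9*Y
E(W) = 2 (E(W) = 2 + 0 = 2)
F = 115 (F = 4 - ((-63 + 9*(-5)) - 3) = 4 - ((-63 - 45) - 3) = 4 - (-108 - 3) = 4 - 1*(-111) = 4 + 111 = 115)
M(P) = -115/(9*P)
M(E(2)) - 284 = -115/9/2 - 284 = -115/9*½ - 284 = -115/18 - 284 = -5227/18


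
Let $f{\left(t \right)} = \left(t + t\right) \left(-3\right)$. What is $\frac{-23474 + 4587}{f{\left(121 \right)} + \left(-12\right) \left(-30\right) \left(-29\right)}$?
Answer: $\frac{18887}{11166} \approx 1.6915$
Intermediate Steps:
$f{\left(t \right)} = - 6 t$ ($f{\left(t \right)} = 2 t \left(-3\right) = - 6 t$)
$\frac{-23474 + 4587}{f{\left(121 \right)} + \left(-12\right) \left(-30\right) \left(-29\right)} = \frac{-23474 + 4587}{\left(-6\right) 121 + \left(-12\right) \left(-30\right) \left(-29\right)} = - \frac{18887}{-726 + 360 \left(-29\right)} = - \frac{18887}{-726 - 10440} = - \frac{18887}{-11166} = \left(-18887\right) \left(- \frac{1}{11166}\right) = \frac{18887}{11166}$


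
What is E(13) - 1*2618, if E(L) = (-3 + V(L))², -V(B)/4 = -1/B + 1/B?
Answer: -2609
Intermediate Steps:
V(B) = 0 (V(B) = -4*(-1/B + 1/B) = -4*0 = 0)
E(L) = 9 (E(L) = (-3 + 0)² = (-3)² = 9)
E(13) - 1*2618 = 9 - 1*2618 = 9 - 2618 = -2609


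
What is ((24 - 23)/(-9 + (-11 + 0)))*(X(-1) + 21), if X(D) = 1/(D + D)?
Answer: -41/40 ≈ -1.0250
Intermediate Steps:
X(D) = 1/(2*D)
((24 - 23)/(-9 + (-11 + 0)))*(X(-1) + 21) = ((24 - 23)/(-9 + (-11 + 0)))*((1/2)/(-1) + 21) = (1/(-9 - 11))*((1/2)*(-1) + 21) = (1/(-20))*(-1/2 + 21) = (1*(-1/20))*(41/2) = -1/20*41/2 = -41/40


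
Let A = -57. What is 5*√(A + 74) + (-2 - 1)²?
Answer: 9 + 5*√17 ≈ 29.616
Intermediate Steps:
5*√(A + 74) + (-2 - 1)² = 5*√(-57 + 74) + (-2 - 1)² = 5*√17 + (-3)² = 5*√17 + 9 = 9 + 5*√17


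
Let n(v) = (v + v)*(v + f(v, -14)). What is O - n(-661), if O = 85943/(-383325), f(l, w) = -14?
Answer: -342060149693/383325 ≈ -8.9235e+5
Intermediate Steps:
O = -85943/383325 (O = 85943*(-1/383325) = -85943/383325 ≈ -0.22420)
n(v) = 2*v*(-14 + v) (n(v) = (v + v)*(v - 14) = (2*v)*(-14 + v) = 2*v*(-14 + v))
O - n(-661) = -85943/383325 - 2*(-661)*(-14 - 661) = -85943/383325 - 2*(-661)*(-675) = -85943/383325 - 1*892350 = -85943/383325 - 892350 = -342060149693/383325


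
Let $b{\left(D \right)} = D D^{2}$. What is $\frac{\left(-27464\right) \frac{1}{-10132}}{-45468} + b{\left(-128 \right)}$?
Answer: $- \frac{120764963491177}{57585222} \approx -2.0972 \cdot 10^{6}$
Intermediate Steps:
$b{\left(D \right)} = D^{3}$
$\frac{\left(-27464\right) \frac{1}{-10132}}{-45468} + b{\left(-128 \right)} = \frac{\left(-27464\right) \frac{1}{-10132}}{-45468} + \left(-128\right)^{3} = \left(-27464\right) \left(- \frac{1}{10132}\right) \left(- \frac{1}{45468}\right) - 2097152 = \frac{6866}{2533} \left(- \frac{1}{45468}\right) - 2097152 = - \frac{3433}{57585222} - 2097152 = - \frac{120764963491177}{57585222}$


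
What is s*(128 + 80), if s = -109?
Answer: -22672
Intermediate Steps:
s*(128 + 80) = -109*(128 + 80) = -109*208 = -22672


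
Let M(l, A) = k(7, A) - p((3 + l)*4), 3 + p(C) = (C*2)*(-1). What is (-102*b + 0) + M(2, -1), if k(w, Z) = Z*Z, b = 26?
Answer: -2608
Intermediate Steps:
p(C) = -3 - 2*C (p(C) = -3 + (C*2)*(-1) = -3 + (2*C)*(-1) = -3 - 2*C)
k(w, Z) = Z²
M(l, A) = 27 + A² + 8*l (M(l, A) = A² - (-3 - 2*(3 + l)*4) = A² - (-3 - 2*(12 + 4*l)) = A² - (-3 + (-24 - 8*l)) = A² - (-27 - 8*l) = A² + (27 + 8*l) = 27 + A² + 8*l)
(-102*b + 0) + M(2, -1) = (-102*26 + 0) + (27 + (-1)² + 8*2) = (-2652 + 0) + (27 + 1 + 16) = -2652 + 44 = -2608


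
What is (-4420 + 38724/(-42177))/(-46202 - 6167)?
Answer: 62153688/736255771 ≈ 0.084419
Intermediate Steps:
(-4420 + 38724/(-42177))/(-46202 - 6167) = (-4420 + 38724*(-1/42177))/(-52369) = (-4420 - 12908/14059)*(-1/52369) = -62153688/14059*(-1/52369) = 62153688/736255771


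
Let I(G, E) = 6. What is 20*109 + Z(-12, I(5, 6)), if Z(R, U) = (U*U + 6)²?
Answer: 3944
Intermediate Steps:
Z(R, U) = (6 + U²)² (Z(R, U) = (U² + 6)² = (6 + U²)²)
20*109 + Z(-12, I(5, 6)) = 20*109 + (6 + 6²)² = 2180 + (6 + 36)² = 2180 + 42² = 2180 + 1764 = 3944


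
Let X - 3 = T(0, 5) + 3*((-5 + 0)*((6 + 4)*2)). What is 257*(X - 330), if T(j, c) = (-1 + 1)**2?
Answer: -161139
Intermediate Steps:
T(j, c) = 0 (T(j, c) = 0**2 = 0)
X = -297 (X = 3 + (0 + 3*((-5 + 0)*((6 + 4)*2))) = 3 + (0 + 3*(-50*2)) = 3 + (0 + 3*(-5*20)) = 3 + (0 + 3*(-100)) = 3 + (0 - 300) = 3 - 300 = -297)
257*(X - 330) = 257*(-297 - 330) = 257*(-627) = -161139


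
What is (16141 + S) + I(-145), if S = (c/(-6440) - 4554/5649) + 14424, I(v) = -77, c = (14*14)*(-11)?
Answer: 13203843771/433090 ≈ 30488.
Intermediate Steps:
c = -2156 (c = 196*(-11) = -2156)
S = 6246686011/433090 (S = (-2156/(-6440) - 4554/5649) + 14424 = (-2156*(-1/6440) - 4554*1/5649) + 14424 = (77/230 - 1518/1883) + 14424 = -204149/433090 + 14424 = 6246686011/433090 ≈ 14424.)
(16141 + S) + I(-145) = (16141 + 6246686011/433090) - 77 = 13237191701/433090 - 77 = 13203843771/433090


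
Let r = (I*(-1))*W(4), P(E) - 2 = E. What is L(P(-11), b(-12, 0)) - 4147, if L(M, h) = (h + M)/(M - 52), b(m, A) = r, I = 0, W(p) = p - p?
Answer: -252958/61 ≈ -4146.9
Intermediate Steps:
W(p) = 0
P(E) = 2 + E
r = 0 (r = (0*(-1))*0 = 0*0 = 0)
b(m, A) = 0
L(M, h) = (M + h)/(-52 + M)
L(P(-11), b(-12, 0)) - 4147 = ((2 - 11) + 0)/(-52 + (2 - 11)) - 4147 = (-9 + 0)/(-52 - 9) - 4147 = -9/(-61) - 4147 = -1/61*(-9) - 4147 = 9/61 - 4147 = -252958/61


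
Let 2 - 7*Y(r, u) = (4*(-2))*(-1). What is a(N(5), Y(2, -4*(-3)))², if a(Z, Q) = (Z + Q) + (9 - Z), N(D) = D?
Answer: 3249/49 ≈ 66.306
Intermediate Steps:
Y(r, u) = -6/7 (Y(r, u) = 2/7 - 4*(-2)*(-1)/7 = 2/7 - (-8)*(-1)/7 = 2/7 - ⅐*8 = 2/7 - 8/7 = -6/7)
a(Z, Q) = 9 + Q (a(Z, Q) = (Q + Z) + (9 - Z) = 9 + Q)
a(N(5), Y(2, -4*(-3)))² = (9 - 6/7)² = (57/7)² = 3249/49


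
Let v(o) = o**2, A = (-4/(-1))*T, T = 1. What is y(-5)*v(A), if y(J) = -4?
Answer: -64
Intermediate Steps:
A = 4 (A = -4/(-1)*1 = -4*(-1)*1 = 4*1 = 4)
y(-5)*v(A) = -4*4**2 = -4*16 = -64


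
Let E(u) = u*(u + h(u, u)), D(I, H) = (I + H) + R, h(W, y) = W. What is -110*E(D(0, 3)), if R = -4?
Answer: -220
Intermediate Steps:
D(I, H) = -4 + H + I (D(I, H) = (I + H) - 4 = (H + I) - 4 = -4 + H + I)
E(u) = 2*u² (E(u) = u*(u + u) = u*(2*u) = 2*u²)
-110*E(D(0, 3)) = -220*(-4 + 3 + 0)² = -220*(-1)² = -220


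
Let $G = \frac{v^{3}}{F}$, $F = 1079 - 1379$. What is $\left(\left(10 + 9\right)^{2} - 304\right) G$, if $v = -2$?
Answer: $\frac{38}{25} \approx 1.52$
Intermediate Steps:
$F = -300$
$G = \frac{2}{75}$ ($G = \frac{\left(-2\right)^{3}}{-300} = \left(-8\right) \left(- \frac{1}{300}\right) = \frac{2}{75} \approx 0.026667$)
$\left(\left(10 + 9\right)^{2} - 304\right) G = \left(\left(10 + 9\right)^{2} - 304\right) \frac{2}{75} = \left(19^{2} - 304\right) \frac{2}{75} = \left(361 - 304\right) \frac{2}{75} = 57 \cdot \frac{2}{75} = \frac{38}{25}$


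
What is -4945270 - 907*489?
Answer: -5388793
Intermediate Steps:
-4945270 - 907*489 = -4945270 - 1*443523 = -4945270 - 443523 = -5388793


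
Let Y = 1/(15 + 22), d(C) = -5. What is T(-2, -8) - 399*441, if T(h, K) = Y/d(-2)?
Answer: -32552416/185 ≈ -1.7596e+5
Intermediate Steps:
Y = 1/37 ≈ 0.027027
T(h, K) = -1/185 (T(h, K) = (1/37)/(-5) = (1/37)*(-⅕) = -1/185)
T(-2, -8) - 399*441 = -1/185 - 399*441 = -1/185 - 175959 = -32552416/185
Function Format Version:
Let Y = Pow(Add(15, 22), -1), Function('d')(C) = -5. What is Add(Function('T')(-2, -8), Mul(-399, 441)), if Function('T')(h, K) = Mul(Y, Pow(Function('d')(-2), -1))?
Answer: Rational(-32552416, 185) ≈ -1.7596e+5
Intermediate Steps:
Y = Rational(1, 37) (Y = Pow(37, -1) = Rational(1, 37) ≈ 0.027027)
Function('T')(h, K) = Rational(-1, 185) (Function('T')(h, K) = Mul(Rational(1, 37), Pow(-5, -1)) = Mul(Rational(1, 37), Rational(-1, 5)) = Rational(-1, 185))
Add(Function('T')(-2, -8), Mul(-399, 441)) = Add(Rational(-1, 185), Mul(-399, 441)) = Add(Rational(-1, 185), -175959) = Rational(-32552416, 185)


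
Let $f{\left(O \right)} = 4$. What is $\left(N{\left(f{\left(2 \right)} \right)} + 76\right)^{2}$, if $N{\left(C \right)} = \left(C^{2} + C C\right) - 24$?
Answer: $7056$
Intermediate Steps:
$N{\left(C \right)} = -24 + 2 C^{2}$ ($N{\left(C \right)} = \left(C^{2} + C^{2}\right) - 24 = 2 C^{2} - 24 = -24 + 2 C^{2}$)
$\left(N{\left(f{\left(2 \right)} \right)} + 76\right)^{2} = \left(\left(-24 + 2 \cdot 4^{2}\right) + 76\right)^{2} = \left(\left(-24 + 2 \cdot 16\right) + 76\right)^{2} = \left(\left(-24 + 32\right) + 76\right)^{2} = \left(8 + 76\right)^{2} = 84^{2} = 7056$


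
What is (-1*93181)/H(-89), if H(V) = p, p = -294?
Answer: 93181/294 ≈ 316.94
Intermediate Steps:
H(V) = -294
(-1*93181)/H(-89) = -1*93181/(-294) = -93181*(-1/294) = 93181/294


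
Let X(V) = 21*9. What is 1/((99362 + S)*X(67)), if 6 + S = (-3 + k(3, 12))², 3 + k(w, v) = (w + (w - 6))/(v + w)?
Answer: 1/18785088 ≈ 5.3234e-8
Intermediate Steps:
k(w, v) = -3 + (-6 + 2*w)/(v + w) (k(w, v) = -3 + (w + (w - 6))/(v + w) = -3 + (w + (-6 + w))/(v + w) = -3 + (-6 + 2*w)/(v + w))
S = 30 (S = -6 + (-3 + (-6 - 1*3 - 3*12)/(12 + 3))² = -6 + (-3 + (-6 - 3 - 36)/15)² = -6 + (-3 + (1/15)*(-45))² = -6 + (-3 - 3)² = -6 + (-6)² = -6 + 36 = 30)
X(V) = 189
1/((99362 + S)*X(67)) = 1/((99362 + 30)*189) = (1/189)/99392 = (1/99392)*(1/189) = 1/18785088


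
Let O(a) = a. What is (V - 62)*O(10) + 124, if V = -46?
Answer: -956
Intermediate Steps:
(V - 62)*O(10) + 124 = (-46 - 62)*10 + 124 = -108*10 + 124 = -1080 + 124 = -956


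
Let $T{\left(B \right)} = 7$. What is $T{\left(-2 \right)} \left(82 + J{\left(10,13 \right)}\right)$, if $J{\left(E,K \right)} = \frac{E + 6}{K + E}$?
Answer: $\frac{13314}{23} \approx 578.87$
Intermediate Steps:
$J{\left(E,K \right)} = \frac{6 + E}{E + K}$
$T{\left(-2 \right)} \left(82 + J{\left(10,13 \right)}\right) = 7 \left(82 + \frac{6 + 10}{10 + 13}\right) = 7 \left(82 + \frac{1}{23} \cdot 16\right) = 7 \left(82 + \frac{16}{23}\right) = 7 \cdot \frac{1902}{23} = \frac{13314}{23}$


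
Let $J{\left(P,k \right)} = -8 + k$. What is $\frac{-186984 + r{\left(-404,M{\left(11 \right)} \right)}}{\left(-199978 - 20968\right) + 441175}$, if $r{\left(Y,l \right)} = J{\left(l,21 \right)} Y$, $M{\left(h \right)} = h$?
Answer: $- \frac{192236}{220229} \approx -0.87289$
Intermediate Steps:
$r{\left(Y,l \right)} = 13 Y$ ($r{\left(Y,l \right)} = \left(-8 + 21\right) Y = 13 Y$)
$\frac{-186984 + r{\left(-404,M{\left(11 \right)} \right)}}{\left(-199978 - 20968\right) + 441175} = \frac{-186984 + 13 \left(-404\right)}{\left(-199978 - 20968\right) + 441175} = \frac{-186984 - 5252}{\left(-199978 - 20968\right) + 441175} = - \frac{192236}{-220946 + 441175} = - \frac{192236}{220229}$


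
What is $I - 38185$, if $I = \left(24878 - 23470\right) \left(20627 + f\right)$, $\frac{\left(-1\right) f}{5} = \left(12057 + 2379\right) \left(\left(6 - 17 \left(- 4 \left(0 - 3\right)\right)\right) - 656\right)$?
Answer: $86820546391$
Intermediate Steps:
$f = 61641720$ ($f = - 5 \left(12057 + 2379\right) \left(\left(6 - 17 \left(- 4 \left(0 - 3\right)\right)\right) - 656\right) = - 5 \cdot 14436 \left(\left(6 - 17 \left(\left(-4\right) \left(-3\right)\right)\right) - 656\right) = - 5 \cdot 14436 \left(\left(6 - 204\right) - 656\right) = - 5 \cdot 14436 \left(-198 - 656\right) = - 5 \cdot 14436 \left(-854\right) = \left(-5\right) \left(-12328344\right) = 61641720$)
$I = 86820584576$ ($I = \left(24878 - 23470\right) \left(20627 + 61641720\right) = 1408 \cdot 61662347 = 86820584576$)
$I - 38185 = 86820584576 - 38185 = 86820546391$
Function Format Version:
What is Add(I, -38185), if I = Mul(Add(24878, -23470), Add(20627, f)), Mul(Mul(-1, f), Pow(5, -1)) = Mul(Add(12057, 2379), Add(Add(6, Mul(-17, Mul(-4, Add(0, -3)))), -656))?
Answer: 86820546391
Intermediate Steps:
f = 61641720 (f = Mul(-5, Mul(Add(12057, 2379), Add(Add(6, Mul(-17, Mul(-4, Add(0, -3)))), -656))) = Mul(-5, Mul(14436, Add(Add(6, Mul(-17, Mul(-4, -3))), -656))) = Mul(-5, Mul(14436, Add(Add(6, Mul(-17, 12)), -656))) = Mul(-5, Mul(14436, Add(Add(6, -204), -656))) = Mul(-5, Mul(14436, Add(-198, -656))) = Mul(-5, Mul(14436, -854)) = Mul(-5, -12328344) = 61641720)
I = 86820584576 (I = Mul(Add(24878, -23470), Add(20627, 61641720)) = Mul(1408, 61662347) = 86820584576)
Add(I, -38185) = Add(86820584576, -38185) = 86820546391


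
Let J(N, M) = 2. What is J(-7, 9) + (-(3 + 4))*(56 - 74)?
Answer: 128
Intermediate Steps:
J(-7, 9) + (-(3 + 4))*(56 - 74) = 2 + (-(3 + 4))*(56 - 74) = 2 - 1*7*(-18) = 2 - 7*(-18) = 2 + 126 = 128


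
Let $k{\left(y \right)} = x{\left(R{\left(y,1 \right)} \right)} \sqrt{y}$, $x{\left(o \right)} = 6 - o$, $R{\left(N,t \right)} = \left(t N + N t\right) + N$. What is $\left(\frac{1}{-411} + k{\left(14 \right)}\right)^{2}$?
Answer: $\frac{3064902625}{168921} + \frac{24 \sqrt{14}}{137} \approx 18145.0$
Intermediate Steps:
$R{\left(N,t \right)} = N + 2 N t$ ($R{\left(N,t \right)} = \left(N t + N t\right) + N = 2 N t + N = N + 2 N t$)
$k{\left(y \right)} = \sqrt{y} \left(6 - 3 y\right)$ ($k{\left(y \right)} = \left(6 - y \left(1 + 2 \cdot 1\right)\right) \sqrt{y} = \left(6 - y \left(1 + 2\right)\right) \sqrt{y} = \left(6 - y 3\right) \sqrt{y} = \left(6 - 3 y\right) \sqrt{y} = \sqrt{y} \left(6 - 3 y\right)$)
$\left(\frac{1}{-411} + k{\left(14 \right)}\right)^{2} = \left(\frac{1}{-411} + 3 \sqrt{14} \left(2 - 14\right)\right)^{2} = \left(- \frac{1}{411} + 3 \sqrt{14} \left(2 - 14\right)\right)^{2} = \left(- \frac{1}{411} + 3 \sqrt{14} \left(-12\right)\right)^{2} = \left(- \frac{1}{411} - 36 \sqrt{14}\right)^{2}$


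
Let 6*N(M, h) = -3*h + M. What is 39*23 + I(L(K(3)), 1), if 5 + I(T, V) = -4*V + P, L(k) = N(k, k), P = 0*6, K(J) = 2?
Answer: 888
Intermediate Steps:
P = 0
N(M, h) = -h/2 + M/6 (N(M, h) = (-3*h + M)/6 = (M - 3*h)/6 = -h/2 + M/6)
L(k) = -k/3 (L(k) = -k/2 + k/6 = -k/3)
I(T, V) = -5 - 4*V (I(T, V) = -5 + (-4*V + 0) = -5 - 4*V)
39*23 + I(L(K(3)), 1) = 39*23 + (-5 - 4*1) = 897 + (-5 - 4) = 897 - 9 = 888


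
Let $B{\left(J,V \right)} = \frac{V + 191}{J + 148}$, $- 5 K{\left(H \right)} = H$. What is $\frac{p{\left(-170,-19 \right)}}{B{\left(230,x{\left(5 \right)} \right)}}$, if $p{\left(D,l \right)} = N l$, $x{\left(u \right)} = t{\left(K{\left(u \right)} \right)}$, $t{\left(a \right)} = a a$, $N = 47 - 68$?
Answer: $\frac{25137}{32} \approx 785.53$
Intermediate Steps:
$K{\left(H \right)} = - \frac{H}{5}$
$N = -21$
$t{\left(a \right)} = a^{2}$
$x{\left(u \right)} = \frac{u^{2}}{25}$ ($x{\left(u \right)} = \left(- \frac{u}{5}\right)^{2} = \frac{u^{2}}{25}$)
$B{\left(J,V \right)} = \frac{191 + V}{148 + J}$
$p{\left(D,l \right)} = - 21 l$
$\frac{p{\left(-170,-19 \right)}}{B{\left(230,x{\left(5 \right)} \right)}} = \frac{\left(-21\right) \left(-19\right)}{\frac{1}{148 + 230} \left(191 + \frac{5^{2}}{25}\right)} = \frac{399}{\frac{1}{378} \left(191 + \frac{1}{25} \cdot 25\right)} = \frac{399}{\frac{1}{378} \left(191 + 1\right)} = \frac{399}{\frac{1}{378} \cdot 192} = \frac{399}{\frac{32}{63}} = 399 \cdot \frac{63}{32} = \frac{25137}{32}$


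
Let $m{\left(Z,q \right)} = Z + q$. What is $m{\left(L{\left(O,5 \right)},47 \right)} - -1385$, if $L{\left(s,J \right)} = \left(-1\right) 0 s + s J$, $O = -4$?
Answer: $1412$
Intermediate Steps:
$L{\left(s,J \right)} = J s$ ($L{\left(s,J \right)} = 0 s + J s = 0 + J s = J s$)
$m{\left(L{\left(O,5 \right)},47 \right)} - -1385 = \left(5 \left(-4\right) + 47\right) - -1385 = \left(-20 + 47\right) + 1385 = 27 + 1385 = 1412$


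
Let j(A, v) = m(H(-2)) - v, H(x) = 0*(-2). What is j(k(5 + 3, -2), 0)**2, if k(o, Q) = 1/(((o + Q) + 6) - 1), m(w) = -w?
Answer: 0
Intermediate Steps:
H(x) = 0
k(o, Q) = 1/(5 + Q + o) (k(o, Q) = 1/(((Q + o) + 6) - 1) = 1/((6 + Q + o) - 1) = 1/(5 + Q + o))
j(A, v) = -v (j(A, v) = -1*0 - v = 0 - v = -v)
j(k(5 + 3, -2), 0)**2 = (-1*0)**2 = 0**2 = 0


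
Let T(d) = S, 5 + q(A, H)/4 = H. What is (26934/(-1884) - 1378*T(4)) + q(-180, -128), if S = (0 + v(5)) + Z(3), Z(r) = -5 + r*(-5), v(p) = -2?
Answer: 9347687/314 ≈ 29770.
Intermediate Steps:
q(A, H) = -20 + 4*H
Z(r) = -5 - 5*r
S = -22 (S = (0 - 2) + (-5 - 5*3) = -2 + (-5 - 15) = -2 - 20 = -22)
T(d) = -22
(26934/(-1884) - 1378*T(4)) + q(-180, -128) = (26934/(-1884) - 1378*(-22)) + (-20 + 4*(-128)) = (26934*(-1/1884) + 30316) + (-20 - 512) = (-4489/314 + 30316) - 532 = 9514735/314 - 532 = 9347687/314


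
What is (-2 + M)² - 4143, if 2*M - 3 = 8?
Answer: -16523/4 ≈ -4130.8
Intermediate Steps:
M = 11/2 (M = 3/2 + (½)*8 = 3/2 + 4 = 11/2 ≈ 5.5000)
(-2 + M)² - 4143 = (-2 + 11/2)² - 4143 = (7/2)² - 4143 = 49/4 - 4143 = -16523/4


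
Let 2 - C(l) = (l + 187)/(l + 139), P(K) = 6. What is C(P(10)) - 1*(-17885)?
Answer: 2593422/145 ≈ 17886.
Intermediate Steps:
C(l) = 2 - (187 + l)/(139 + l) (C(l) = 2 - (l + 187)/(l + 139) = 2 - (187 + l)/(139 + l))
C(P(10)) - 1*(-17885) = (91 + 6)/(139 + 6) - 1*(-17885) = 97/145 + 17885 = 2593422/145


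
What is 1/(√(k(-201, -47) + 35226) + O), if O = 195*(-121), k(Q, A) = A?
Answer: -23595/556688846 - √35179/556688846 ≈ -4.2721e-5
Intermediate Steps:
O = -23595
1/(√(k(-201, -47) + 35226) + O) = 1/(√(-47 + 35226) - 23595) = 1/(√35179 - 23595) = 1/(-23595 + √35179)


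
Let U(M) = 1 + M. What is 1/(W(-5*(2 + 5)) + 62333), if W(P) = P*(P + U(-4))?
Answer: 1/63663 ≈ 1.5708e-5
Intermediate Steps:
W(P) = P*(-3 + P) (W(P) = P*(P + (1 - 4)) = P*(P - 3) = P*(-3 + P))
1/(W(-5*(2 + 5)) + 62333) = 1/((-5*(2 + 5))*(-3 - 5*(2 + 5)) + 62333) = 1/((-5*7)*(-3 - 5*7) + 62333) = 1/(-35*(-3 - 35) + 62333) = 1/(-35*(-38) + 62333) = 1/(1330 + 62333) = 1/63663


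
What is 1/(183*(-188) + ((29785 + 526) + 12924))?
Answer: 1/8831 ≈ 0.00011324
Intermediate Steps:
1/(183*(-188) + ((29785 + 526) + 12924)) = 1/(-34404 + (30311 + 12924)) = 1/(-34404 + 43235) = 1/8831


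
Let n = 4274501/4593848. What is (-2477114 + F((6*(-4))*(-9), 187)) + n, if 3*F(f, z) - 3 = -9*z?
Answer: -1626007639293/656264 ≈ -2.4777e+6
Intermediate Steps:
F(f, z) = 1 - 3*z (F(f, z) = 1 + (-9*z)/3 = 1 - 3*z)
n = 610643/656264 (n = 4274501*(1/4593848) = 610643/656264 ≈ 0.93048)
(-2477114 + F((6*(-4))*(-9), 187)) + n = (-2477114 + (1 - 3*187)) + 610643/656264 = (-2477114 + (1 - 561)) + 610643/656264 = (-2477114 - 560) + 610643/656264 = -2477674 + 610643/656264 = -1626007639293/656264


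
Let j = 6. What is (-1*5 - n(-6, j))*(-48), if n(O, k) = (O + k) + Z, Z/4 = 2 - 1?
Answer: 432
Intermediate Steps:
Z = 4 (Z = 4*(2 - 1) = 4*1 = 4)
n(O, k) = 4 + O + k (n(O, k) = (O + k) + 4 = 4 + O + k)
(-1*5 - n(-6, j))*(-48) = (-1*5 - (4 - 6 + 6))*(-48) = (-5 - 1*4)*(-48) = (-5 - 4)*(-48) = -9*(-48) = 432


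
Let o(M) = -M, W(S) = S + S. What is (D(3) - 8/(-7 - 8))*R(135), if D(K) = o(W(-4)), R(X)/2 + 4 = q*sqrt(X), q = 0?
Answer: -1024/15 ≈ -68.267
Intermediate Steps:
W(S) = 2*S
R(X) = -8 (R(X) = -8 + 2*(0*sqrt(X)) = -8 + 2*0 = -8 + 0 = -8)
D(K) = 8 (D(K) = -2*(-4) = -1*(-8) = 8)
(D(3) - 8/(-7 - 8))*R(135) = (8 - 8/(-7 - 8))*(-8) = (8 - 8/(-15))*(-8) = (8 - 1/15*(-8))*(-8) = (8 + 8/15)*(-8) = (128/15)*(-8) = -1024/15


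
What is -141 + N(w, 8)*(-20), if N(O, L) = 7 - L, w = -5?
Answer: -121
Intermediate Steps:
-141 + N(w, 8)*(-20) = -141 + (7 - 1*8)*(-20) = -141 + (7 - 8)*(-20) = -141 - 1*(-20) = -141 + 20 = -121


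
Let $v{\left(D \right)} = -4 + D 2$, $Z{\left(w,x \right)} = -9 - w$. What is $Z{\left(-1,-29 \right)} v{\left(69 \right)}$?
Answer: $-1072$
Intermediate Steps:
$v{\left(D \right)} = -4 + 2 D$
$Z{\left(-1,-29 \right)} v{\left(69 \right)} = \left(-9 - -1\right) \left(-4 + 2 \cdot 69\right) = \left(-9 + 1\right) \left(-4 + 138\right) = \left(-8\right) 134 = -1072$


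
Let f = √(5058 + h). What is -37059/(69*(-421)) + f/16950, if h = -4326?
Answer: 12353/9683 + √183/8475 ≈ 1.2773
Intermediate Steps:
f = 2*√183 (f = √(5058 - 4326) = √732 = 2*√183 ≈ 27.056)
-37059/(69*(-421)) + f/16950 = -37059/(69*(-421)) + (2*√183)/16950 = -37059/(-29049) + (2*√183)*(1/16950) = -37059*(-1/29049) + √183/8475 = 12353/9683 + √183/8475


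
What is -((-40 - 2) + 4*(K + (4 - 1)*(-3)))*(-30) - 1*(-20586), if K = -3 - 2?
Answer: 17646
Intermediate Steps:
K = -5
-((-40 - 2) + 4*(K + (4 - 1)*(-3)))*(-30) - 1*(-20586) = -((-40 - 2) + 4*(-5 + (4 - 1)*(-3)))*(-30) - 1*(-20586) = -(-42 + 4*(-5 + 3*(-3)))*(-30) + 20586 = -(-42 + 4*(-5 - 9))*(-30) + 20586 = -(-42 + 4*(-14))*(-30) + 20586 = -(-42 - 56)*(-30) + 20586 = -(-98)*(-30) + 20586 = -1*2940 + 20586 = -2940 + 20586 = 17646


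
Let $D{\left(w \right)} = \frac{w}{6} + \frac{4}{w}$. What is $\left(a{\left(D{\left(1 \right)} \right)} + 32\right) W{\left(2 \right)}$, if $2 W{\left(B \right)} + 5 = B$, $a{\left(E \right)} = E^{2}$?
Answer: $- \frac{1777}{24} \approx -74.042$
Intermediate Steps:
$D{\left(w \right)} = \frac{4}{w} + \frac{w}{6}$ ($D{\left(w \right)} = w \frac{1}{6} + \frac{4}{w} = \frac{w}{6} + \frac{4}{w} = \frac{4}{w} + \frac{w}{6}$)
$W{\left(B \right)} = - \frac{5}{2} + \frac{B}{2}$
$\left(a{\left(D{\left(1 \right)} \right)} + 32\right) W{\left(2 \right)} = \left(\left(\frac{4}{1} + \frac{1}{6} \cdot 1\right)^{2} + 32\right) \left(- \frac{5}{2} + \frac{1}{2} \cdot 2\right) = \left(\left(4 \cdot 1 + \frac{1}{6}\right)^{2} + 32\right) \left(- \frac{5}{2} + 1\right) = \left(\left(4 + \frac{1}{6}\right)^{2} + 32\right) \left(- \frac{3}{2}\right) = \left(\left(\frac{25}{6}\right)^{2} + 32\right) \left(- \frac{3}{2}\right) = \left(\frac{625}{36} + 32\right) \left(- \frac{3}{2}\right) = \frac{1777}{36} \left(- \frac{3}{2}\right) = - \frac{1777}{24}$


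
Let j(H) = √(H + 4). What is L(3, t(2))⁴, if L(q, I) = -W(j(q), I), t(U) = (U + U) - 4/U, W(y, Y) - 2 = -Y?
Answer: 0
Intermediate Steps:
j(H) = √(4 + H)
W(y, Y) = 2 - Y
t(U) = -4/U + 2*U (t(U) = 2*U - 4/U = -4/U + 2*U)
L(q, I) = -2 + I (L(q, I) = -(2 - I) = -2 + I)
L(3, t(2))⁴ = (-2 + (-4/2 + 2*2))⁴ = (-2 + (-4*½ + 4))⁴ = (-2 + (-2 + 4))⁴ = (-2 + 2)⁴ = 0⁴ = 0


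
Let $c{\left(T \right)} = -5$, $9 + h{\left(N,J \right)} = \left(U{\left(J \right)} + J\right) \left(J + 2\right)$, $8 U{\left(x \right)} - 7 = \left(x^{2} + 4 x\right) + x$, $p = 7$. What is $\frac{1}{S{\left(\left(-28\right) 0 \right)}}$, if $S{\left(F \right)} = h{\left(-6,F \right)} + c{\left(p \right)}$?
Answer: $- \frac{4}{49} \approx -0.081633$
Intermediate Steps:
$U{\left(x \right)} = \frac{7}{8} + \frac{x^{2}}{8} + \frac{5 x}{8}$ ($U{\left(x \right)} = \frac{7}{8} + \frac{\left(x^{2} + 4 x\right) + x}{8} = \frac{7}{8} + \frac{x^{2} + 5 x}{8} = \frac{7}{8} + \left(\frac{x^{2}}{8} + \frac{5 x}{8}\right) = \frac{7}{8} + \frac{x^{2}}{8} + \frac{5 x}{8}$)
$h{\left(N,J \right)} = -9 + \left(2 + J\right) \left(\frac{7}{8} + \frac{J^{2}}{8} + \frac{13 J}{8}\right)$ ($h{\left(N,J \right)} = -9 + \left(\left(\frac{7}{8} + \frac{J^{2}}{8} + \frac{5 J}{8}\right) + J\right) \left(J + 2\right) = -9 + \left(\frac{7}{8} + \frac{J^{2}}{8} + \frac{13 J}{8}\right) \left(2 + J\right) = -9 + \left(2 + J\right) \left(\frac{7}{8} + \frac{J^{2}}{8} + \frac{13 J}{8}\right)$)
$S{\left(F \right)} = - \frac{49}{4} + \frac{F^{3}}{8} + \frac{15 F^{2}}{8} + \frac{33 F}{8}$ ($S{\left(F \right)} = \left(- \frac{29}{4} + \frac{F^{3}}{8} + \frac{15 F^{2}}{8} + \frac{33 F}{8}\right) - 5 = - \frac{49}{4} + \frac{F^{3}}{8} + \frac{15 F^{2}}{8} + \frac{33 F}{8}$)
$\frac{1}{S{\left(\left(-28\right) 0 \right)}} = \frac{1}{- \frac{49}{4} + \frac{\left(\left(-28\right) 0\right)^{3}}{8} + \frac{15 \left(\left(-28\right) 0\right)^{2}}{8} + \frac{33 \left(\left(-28\right) 0\right)}{8}} = \frac{1}{- \frac{49}{4} + \frac{0^{3}}{8} + \frac{15 \cdot 0^{2}}{8} + \frac{33}{8} \cdot 0} = \frac{1}{- \frac{49}{4} + \frac{1}{8} \cdot 0 + \frac{15}{8} \cdot 0 + 0} = \frac{1}{- \frac{49}{4} + 0 + 0 + 0} = \frac{1}{- \frac{49}{4}} = - \frac{4}{49}$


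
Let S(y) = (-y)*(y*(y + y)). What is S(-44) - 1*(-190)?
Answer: 170558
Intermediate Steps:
S(y) = -2*y**3 (S(y) = (-y)*(y*(2*y)) = (-y)*(2*y**2) = -2*y**3)
S(-44) - 1*(-190) = -2*(-44)**3 - 1*(-190) = -2*(-85184) + 190 = 170368 + 190 = 170558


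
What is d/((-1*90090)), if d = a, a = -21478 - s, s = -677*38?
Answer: -236/5005 ≈ -0.047153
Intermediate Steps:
s = -25726
a = 4248 (a = -21478 - 1*(-25726) = -21478 + 25726 = 4248)
d = 4248
d/((-1*90090)) = 4248/((-1*90090)) = 4248/(-90090) = 4248*(-1/90090) = -236/5005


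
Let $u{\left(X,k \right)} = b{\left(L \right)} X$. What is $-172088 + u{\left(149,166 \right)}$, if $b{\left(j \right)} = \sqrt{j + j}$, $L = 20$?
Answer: $-172088 + 298 \sqrt{10} \approx -1.7115 \cdot 10^{5}$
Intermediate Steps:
$b{\left(j \right)} = \sqrt{2} \sqrt{j}$ ($b{\left(j \right)} = \sqrt{2 j} = \sqrt{2} \sqrt{j}$)
$u{\left(X,k \right)} = 2 X \sqrt{10}$ ($u{\left(X,k \right)} = \sqrt{2} \sqrt{20} X = \sqrt{2} \cdot 2 \sqrt{5} X = 2 \sqrt{10} X = 2 X \sqrt{10}$)
$-172088 + u{\left(149,166 \right)} = -172088 + 2 \cdot 149 \sqrt{10} = -172088 + 298 \sqrt{10}$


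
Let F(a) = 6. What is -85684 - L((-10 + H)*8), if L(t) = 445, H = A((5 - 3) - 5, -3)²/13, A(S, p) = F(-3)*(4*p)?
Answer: -86129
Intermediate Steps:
A(S, p) = 24*p (A(S, p) = 6*(4*p) = 24*p)
H = 5184/13 (H = (24*(-3))²/13 = (-72)²*(1/13) = 5184*(1/13) = 5184/13 ≈ 398.77)
-85684 - L((-10 + H)*8) = -85684 - 1*445 = -85684 - 445 = -86129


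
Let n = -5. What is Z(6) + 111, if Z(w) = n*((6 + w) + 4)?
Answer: 31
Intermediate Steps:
Z(w) = -50 - 5*w (Z(w) = -5*((6 + w) + 4) = -5*(10 + w) = -50 - 5*w)
Z(6) + 111 = (-50 - 5*6) + 111 = (-50 - 30) + 111 = -80 + 111 = 31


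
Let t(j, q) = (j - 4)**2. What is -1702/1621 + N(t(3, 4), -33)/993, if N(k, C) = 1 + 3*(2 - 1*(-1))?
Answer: -1673876/1609653 ≈ -1.0399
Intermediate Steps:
t(j, q) = (-4 + j)**2
N(k, C) = 10 (N(k, C) = 1 + 3*(2 + 1) = 1 + 3*3 = 1 + 9 = 10)
-1702/1621 + N(t(3, 4), -33)/993 = -1702/1621 + 10/993 = -1673876/1609653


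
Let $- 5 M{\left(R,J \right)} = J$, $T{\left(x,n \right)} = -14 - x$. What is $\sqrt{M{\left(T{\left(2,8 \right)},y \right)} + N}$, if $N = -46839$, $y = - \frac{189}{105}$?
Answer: $\frac{i \sqrt{1170966}}{5} \approx 216.42 i$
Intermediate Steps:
$y = - \frac{9}{5}$ ($y = \left(-189\right) \frac{1}{105} = - \frac{9}{5} \approx -1.8$)
$M{\left(R,J \right)} = - \frac{J}{5}$
$\sqrt{M{\left(T{\left(2,8 \right)},y \right)} + N} = \sqrt{\left(- \frac{1}{5}\right) \left(- \frac{9}{5}\right) - 46839} = \sqrt{\frac{9}{25} - 46839} = \sqrt{- \frac{1170966}{25}} = \frac{i \sqrt{1170966}}{5}$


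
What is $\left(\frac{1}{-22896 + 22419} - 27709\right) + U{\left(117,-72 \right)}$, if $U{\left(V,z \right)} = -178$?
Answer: $- \frac{13302100}{477} \approx -27887.0$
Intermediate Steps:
$\left(\frac{1}{-22896 + 22419} - 27709\right) + U{\left(117,-72 \right)} = \left(\frac{1}{-22896 + 22419} - 27709\right) - 178 = \left(\frac{1}{-477} - 27709\right) - 178 = \left(- \frac{1}{477} - 27709\right) - 178 = - \frac{13217194}{477} - 178 = - \frac{13302100}{477}$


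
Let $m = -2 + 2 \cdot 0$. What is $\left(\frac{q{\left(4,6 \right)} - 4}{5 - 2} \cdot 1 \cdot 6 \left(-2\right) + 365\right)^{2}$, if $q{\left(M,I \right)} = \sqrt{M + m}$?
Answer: $145193 - 3048 \sqrt{2} \approx 1.4088 \cdot 10^{5}$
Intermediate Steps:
$m = -2$ ($m = -2 + 0 = -2$)
$q{\left(M,I \right)} = \sqrt{-2 + M}$ ($q{\left(M,I \right)} = \sqrt{M - 2} = \sqrt{-2 + M}$)
$\left(\frac{q{\left(4,6 \right)} - 4}{5 - 2} \cdot 1 \cdot 6 \left(-2\right) + 365\right)^{2} = \left(\frac{\sqrt{-2 + 4} - 4}{5 - 2} \cdot 1 \cdot 6 \left(-2\right) + 365\right)^{2} = \left(\frac{\sqrt{2} - 4}{3} \cdot 6 \left(-2\right) + 365\right)^{2} = \left(\left(-4 + \sqrt{2}\right) \frac{1}{3} \left(-12\right) + 365\right)^{2} = \left(\left(- \frac{4}{3} + \frac{\sqrt{2}}{3}\right) \left(-12\right) + 365\right)^{2} = \left(\left(16 - 4 \sqrt{2}\right) + 365\right)^{2} = \left(381 - 4 \sqrt{2}\right)^{2}$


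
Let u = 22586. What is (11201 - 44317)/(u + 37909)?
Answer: -33116/60495 ≈ -0.54742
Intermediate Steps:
(11201 - 44317)/(u + 37909) = (11201 - 44317)/(22586 + 37909) = -33116/60495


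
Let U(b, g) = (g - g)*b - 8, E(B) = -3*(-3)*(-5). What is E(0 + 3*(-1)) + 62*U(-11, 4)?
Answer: -541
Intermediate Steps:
E(B) = -45 (E(B) = 9*(-5) = -45)
U(b, g) = -8 (U(b, g) = 0*b - 8 = 0 - 8 = -8)
E(0 + 3*(-1)) + 62*U(-11, 4) = -45 + 62*(-8) = -45 - 496 = -541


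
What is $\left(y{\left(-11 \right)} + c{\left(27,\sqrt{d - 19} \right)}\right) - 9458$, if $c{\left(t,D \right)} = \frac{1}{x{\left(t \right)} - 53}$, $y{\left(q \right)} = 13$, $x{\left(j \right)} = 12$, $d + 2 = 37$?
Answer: $- \frac{387246}{41} \approx -9445.0$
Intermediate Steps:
$d = 35$ ($d = -2 + 37 = 35$)
$c{\left(t,D \right)} = - \frac{1}{41}$ ($c{\left(t,D \right)} = \frac{1}{12 - 53} = \frac{1}{-41} = - \frac{1}{41}$)
$\left(y{\left(-11 \right)} + c{\left(27,\sqrt{d - 19} \right)}\right) - 9458 = \left(13 - \frac{1}{41}\right) - 9458 = \frac{532}{41} - 9458 = - \frac{387246}{41}$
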